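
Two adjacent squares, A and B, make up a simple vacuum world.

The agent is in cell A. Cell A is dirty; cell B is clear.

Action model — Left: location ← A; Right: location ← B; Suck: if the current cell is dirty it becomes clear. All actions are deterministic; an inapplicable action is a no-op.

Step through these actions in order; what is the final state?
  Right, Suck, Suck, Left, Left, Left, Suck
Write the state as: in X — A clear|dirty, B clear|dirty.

1) do Right; now in B — A dirty, B clear
2) do Suck; now in B — A dirty, B clear
3) do Suck; now in B — A dirty, B clear
4) do Left; now in A — A dirty, B clear
5) do Left; now in A — A dirty, B clear
6) do Left; now in A — A dirty, B clear
7) do Suck; now in A — A clear, B clear

in A — A clear, B clear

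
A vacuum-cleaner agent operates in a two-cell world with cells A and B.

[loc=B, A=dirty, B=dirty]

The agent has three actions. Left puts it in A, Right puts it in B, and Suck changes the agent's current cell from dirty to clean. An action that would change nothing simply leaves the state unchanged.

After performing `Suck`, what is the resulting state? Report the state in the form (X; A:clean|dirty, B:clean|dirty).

start: (B; A:dirty, B:dirty)
step 1/1 (Suck): (B; A:dirty, B:clean)

(B; A:dirty, B:clean)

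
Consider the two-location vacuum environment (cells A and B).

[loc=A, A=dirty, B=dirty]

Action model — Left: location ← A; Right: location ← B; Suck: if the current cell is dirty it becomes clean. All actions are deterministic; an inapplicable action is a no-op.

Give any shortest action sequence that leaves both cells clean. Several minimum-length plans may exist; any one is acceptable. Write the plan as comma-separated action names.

Suck, Right, Suck

step 1/3 (Suck): <A|clean|dirty>
step 2/3 (Right): <B|clean|dirty>
step 3/3 (Suck): <B|clean|clean>
min 3: Suck A + move + Suck B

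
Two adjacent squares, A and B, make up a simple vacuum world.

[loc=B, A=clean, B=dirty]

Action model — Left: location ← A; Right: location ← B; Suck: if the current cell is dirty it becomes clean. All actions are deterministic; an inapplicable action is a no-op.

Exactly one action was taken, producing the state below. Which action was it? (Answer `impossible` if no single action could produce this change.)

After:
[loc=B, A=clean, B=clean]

Suck

try  Left: in A — A clean, B dirty
try Right: in B — A clean, B dirty
try  Suck: in B — A clean, B clean  ← match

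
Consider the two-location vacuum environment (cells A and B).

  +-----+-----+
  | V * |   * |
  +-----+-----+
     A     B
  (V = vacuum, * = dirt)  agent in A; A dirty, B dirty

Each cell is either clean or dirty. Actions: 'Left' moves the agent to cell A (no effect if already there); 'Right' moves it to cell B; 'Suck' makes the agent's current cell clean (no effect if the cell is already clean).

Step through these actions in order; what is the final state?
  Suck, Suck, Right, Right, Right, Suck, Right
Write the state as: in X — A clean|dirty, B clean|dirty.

Suck (#1): in A — A clean, B dirty
Suck (#2): in A — A clean, B dirty
Right (#3): in B — A clean, B dirty
Right (#4): in B — A clean, B dirty
Right (#5): in B — A clean, B dirty
Suck (#6): in B — A clean, B clean
Right (#7): in B — A clean, B clean

in B — A clean, B clean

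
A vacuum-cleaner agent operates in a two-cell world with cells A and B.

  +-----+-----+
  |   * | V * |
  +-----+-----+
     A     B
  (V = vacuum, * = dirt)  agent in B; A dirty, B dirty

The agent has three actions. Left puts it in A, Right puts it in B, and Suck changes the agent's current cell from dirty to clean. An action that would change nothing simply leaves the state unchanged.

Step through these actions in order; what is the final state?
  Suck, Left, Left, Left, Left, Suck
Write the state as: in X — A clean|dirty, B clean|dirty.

in A — A clean, B clean

1) do Suck; now in B — A dirty, B clean
2) do Left; now in A — A dirty, B clean
3) do Left; now in A — A dirty, B clean
4) do Left; now in A — A dirty, B clean
5) do Left; now in A — A dirty, B clean
6) do Suck; now in A — A clean, B clean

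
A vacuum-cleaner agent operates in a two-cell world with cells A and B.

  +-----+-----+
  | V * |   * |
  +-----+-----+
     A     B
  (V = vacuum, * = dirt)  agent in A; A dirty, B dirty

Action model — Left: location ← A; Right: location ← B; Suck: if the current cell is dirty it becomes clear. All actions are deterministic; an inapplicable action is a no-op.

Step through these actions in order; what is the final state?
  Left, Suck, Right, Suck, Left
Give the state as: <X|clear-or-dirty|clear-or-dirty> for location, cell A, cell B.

t=1 Left ⇒ <A|dirty|dirty>
t=2 Suck ⇒ <A|clear|dirty>
t=3 Right ⇒ <B|clear|dirty>
t=4 Suck ⇒ <B|clear|clear>
t=5 Left ⇒ <A|clear|clear>

<A|clear|clear>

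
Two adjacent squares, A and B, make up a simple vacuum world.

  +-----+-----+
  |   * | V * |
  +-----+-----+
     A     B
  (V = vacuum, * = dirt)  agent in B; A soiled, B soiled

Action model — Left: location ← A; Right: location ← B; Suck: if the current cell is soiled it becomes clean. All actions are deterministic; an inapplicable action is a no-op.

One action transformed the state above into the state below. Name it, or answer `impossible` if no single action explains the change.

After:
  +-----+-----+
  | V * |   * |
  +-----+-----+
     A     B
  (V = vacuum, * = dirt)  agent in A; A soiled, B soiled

Left

try  Left: (A; A:soiled, B:soiled)  ← match
try Right: (B; A:soiled, B:soiled)
try  Suck: (B; A:soiled, B:clean)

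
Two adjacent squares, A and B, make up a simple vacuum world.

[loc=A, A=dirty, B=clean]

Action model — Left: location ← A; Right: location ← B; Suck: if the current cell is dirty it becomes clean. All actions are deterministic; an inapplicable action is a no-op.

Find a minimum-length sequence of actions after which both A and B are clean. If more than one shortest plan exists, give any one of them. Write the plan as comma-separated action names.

1) do Suck; now <A|clean|clean>
min 1: A is dirty, one Suck

Suck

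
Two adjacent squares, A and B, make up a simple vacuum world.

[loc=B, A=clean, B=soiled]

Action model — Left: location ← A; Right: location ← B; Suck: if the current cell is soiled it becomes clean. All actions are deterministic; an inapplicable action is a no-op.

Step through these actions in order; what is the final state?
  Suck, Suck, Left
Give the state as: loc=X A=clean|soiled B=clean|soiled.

1) do Suck; now loc=B A=clean B=clean
2) do Suck; now loc=B A=clean B=clean
3) do Left; now loc=A A=clean B=clean

loc=A A=clean B=clean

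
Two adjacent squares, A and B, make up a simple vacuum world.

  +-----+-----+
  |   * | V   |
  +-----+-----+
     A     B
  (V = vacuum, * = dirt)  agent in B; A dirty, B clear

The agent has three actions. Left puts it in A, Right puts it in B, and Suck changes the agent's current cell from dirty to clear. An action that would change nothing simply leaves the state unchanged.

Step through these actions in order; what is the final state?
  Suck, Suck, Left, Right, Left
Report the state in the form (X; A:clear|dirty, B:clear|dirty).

(A; A:dirty, B:clear)

1. Suck → (B; A:dirty, B:clear)
2. Suck → (B; A:dirty, B:clear)
3. Left → (A; A:dirty, B:clear)
4. Right → (B; A:dirty, B:clear)
5. Left → (A; A:dirty, B:clear)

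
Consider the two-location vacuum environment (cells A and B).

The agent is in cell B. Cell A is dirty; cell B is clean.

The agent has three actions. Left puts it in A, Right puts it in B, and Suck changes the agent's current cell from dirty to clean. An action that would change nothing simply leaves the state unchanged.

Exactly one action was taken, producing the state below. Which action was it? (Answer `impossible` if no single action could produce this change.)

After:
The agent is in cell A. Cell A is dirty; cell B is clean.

Left

try  Left: <A|dirty|clean>  ← match
try Right: <B|dirty|clean>
try  Suck: <B|dirty|clean>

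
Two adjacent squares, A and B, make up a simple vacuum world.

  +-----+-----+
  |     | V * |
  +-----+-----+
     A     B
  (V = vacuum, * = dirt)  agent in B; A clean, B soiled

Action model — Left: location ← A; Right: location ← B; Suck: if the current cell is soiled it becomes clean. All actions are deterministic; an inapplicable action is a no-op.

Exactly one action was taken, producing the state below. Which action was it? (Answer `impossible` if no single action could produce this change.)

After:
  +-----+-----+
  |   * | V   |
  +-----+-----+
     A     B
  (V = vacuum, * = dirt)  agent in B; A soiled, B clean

try  Left: in A — A clean, B soiled
try Right: in B — A clean, B soiled
try  Suck: in B — A clean, B clean
no single action produces the after-state

impossible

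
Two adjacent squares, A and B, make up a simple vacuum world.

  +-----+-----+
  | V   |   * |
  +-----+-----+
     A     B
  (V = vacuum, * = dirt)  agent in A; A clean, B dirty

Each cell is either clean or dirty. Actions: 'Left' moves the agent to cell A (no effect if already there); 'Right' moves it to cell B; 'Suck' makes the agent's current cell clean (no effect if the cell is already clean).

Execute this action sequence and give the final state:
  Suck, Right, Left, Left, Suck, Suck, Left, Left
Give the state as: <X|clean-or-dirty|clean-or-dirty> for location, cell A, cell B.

t=1 Suck ⇒ <A|clean|dirty>
t=2 Right ⇒ <B|clean|dirty>
t=3 Left ⇒ <A|clean|dirty>
t=4 Left ⇒ <A|clean|dirty>
t=5 Suck ⇒ <A|clean|dirty>
t=6 Suck ⇒ <A|clean|dirty>
t=7 Left ⇒ <A|clean|dirty>
t=8 Left ⇒ <A|clean|dirty>

<A|clean|dirty>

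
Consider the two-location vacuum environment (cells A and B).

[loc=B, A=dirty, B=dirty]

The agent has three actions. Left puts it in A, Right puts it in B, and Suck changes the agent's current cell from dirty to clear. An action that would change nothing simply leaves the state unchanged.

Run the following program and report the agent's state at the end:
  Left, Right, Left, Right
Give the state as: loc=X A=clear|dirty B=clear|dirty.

Left (#1): loc=A A=dirty B=dirty
Right (#2): loc=B A=dirty B=dirty
Left (#3): loc=A A=dirty B=dirty
Right (#4): loc=B A=dirty B=dirty

loc=B A=dirty B=dirty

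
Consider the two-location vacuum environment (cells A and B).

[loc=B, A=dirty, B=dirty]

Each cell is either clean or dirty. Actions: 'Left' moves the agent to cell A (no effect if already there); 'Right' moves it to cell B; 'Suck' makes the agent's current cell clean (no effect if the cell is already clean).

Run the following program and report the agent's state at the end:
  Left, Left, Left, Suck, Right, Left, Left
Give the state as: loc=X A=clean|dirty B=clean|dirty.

loc=A A=clean B=dirty

1) do Left; now loc=A A=dirty B=dirty
2) do Left; now loc=A A=dirty B=dirty
3) do Left; now loc=A A=dirty B=dirty
4) do Suck; now loc=A A=clean B=dirty
5) do Right; now loc=B A=clean B=dirty
6) do Left; now loc=A A=clean B=dirty
7) do Left; now loc=A A=clean B=dirty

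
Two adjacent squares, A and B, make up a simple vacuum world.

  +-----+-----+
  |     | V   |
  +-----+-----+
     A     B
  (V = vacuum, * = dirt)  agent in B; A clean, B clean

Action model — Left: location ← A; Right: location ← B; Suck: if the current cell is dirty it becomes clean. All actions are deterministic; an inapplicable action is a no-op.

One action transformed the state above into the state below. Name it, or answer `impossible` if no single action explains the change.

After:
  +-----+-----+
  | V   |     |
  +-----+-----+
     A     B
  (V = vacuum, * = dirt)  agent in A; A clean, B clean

try  Left: in A — A clean, B clean  ← match
try Right: in B — A clean, B clean
try  Suck: in B — A clean, B clean

Left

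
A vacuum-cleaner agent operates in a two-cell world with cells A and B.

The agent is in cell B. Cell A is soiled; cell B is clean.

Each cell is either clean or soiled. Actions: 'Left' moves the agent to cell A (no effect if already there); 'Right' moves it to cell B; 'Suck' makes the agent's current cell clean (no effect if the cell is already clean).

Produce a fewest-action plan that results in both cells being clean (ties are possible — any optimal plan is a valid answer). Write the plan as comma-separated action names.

1) do Left; now loc=A A=soiled B=clean
2) do Suck; now loc=A A=clean B=clean
min 2: go A then Suck

Left, Suck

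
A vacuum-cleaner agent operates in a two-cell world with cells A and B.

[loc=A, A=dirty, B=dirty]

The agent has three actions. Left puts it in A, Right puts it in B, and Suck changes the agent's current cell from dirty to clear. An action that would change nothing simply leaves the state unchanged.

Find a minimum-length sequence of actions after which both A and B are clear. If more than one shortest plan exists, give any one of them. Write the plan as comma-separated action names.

[1] after Suck: in A — A clear, B dirty
[2] after Right: in B — A clear, B dirty
[3] after Suck: in B — A clear, B clear
min 3: Suck A + move + Suck B

Suck, Right, Suck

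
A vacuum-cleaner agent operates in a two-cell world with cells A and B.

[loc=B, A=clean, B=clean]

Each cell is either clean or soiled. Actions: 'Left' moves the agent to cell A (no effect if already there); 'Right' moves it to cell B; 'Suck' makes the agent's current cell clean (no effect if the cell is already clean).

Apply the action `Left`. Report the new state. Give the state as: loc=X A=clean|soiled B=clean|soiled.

loc=A A=clean B=clean

start: loc=B A=clean B=clean
Left (#1): loc=A A=clean B=clean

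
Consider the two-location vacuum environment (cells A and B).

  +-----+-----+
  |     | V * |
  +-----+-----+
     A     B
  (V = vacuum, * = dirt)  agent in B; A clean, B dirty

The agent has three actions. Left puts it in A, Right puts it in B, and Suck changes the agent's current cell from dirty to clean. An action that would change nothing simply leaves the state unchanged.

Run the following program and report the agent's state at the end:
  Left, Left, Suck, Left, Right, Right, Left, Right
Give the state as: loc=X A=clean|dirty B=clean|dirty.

loc=B A=clean B=dirty

[1] after Left: loc=A A=clean B=dirty
[2] after Left: loc=A A=clean B=dirty
[3] after Suck: loc=A A=clean B=dirty
[4] after Left: loc=A A=clean B=dirty
[5] after Right: loc=B A=clean B=dirty
[6] after Right: loc=B A=clean B=dirty
[7] after Left: loc=A A=clean B=dirty
[8] after Right: loc=B A=clean B=dirty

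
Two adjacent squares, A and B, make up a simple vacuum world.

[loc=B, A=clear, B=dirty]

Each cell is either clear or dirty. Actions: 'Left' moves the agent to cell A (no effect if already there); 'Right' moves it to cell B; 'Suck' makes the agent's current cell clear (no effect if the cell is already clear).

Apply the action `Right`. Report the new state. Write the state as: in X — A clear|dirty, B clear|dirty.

in B — A clear, B dirty

start: in B — A clear, B dirty
step 1/1 (Right): in B — A clear, B dirty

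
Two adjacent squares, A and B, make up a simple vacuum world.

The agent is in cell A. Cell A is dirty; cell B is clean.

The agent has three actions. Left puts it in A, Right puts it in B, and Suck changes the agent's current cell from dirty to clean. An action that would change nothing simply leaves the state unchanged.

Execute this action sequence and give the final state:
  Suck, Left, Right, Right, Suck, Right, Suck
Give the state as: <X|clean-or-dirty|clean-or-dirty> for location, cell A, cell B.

<B|clean|clean>

Suck (#1): <A|clean|clean>
Left (#2): <A|clean|clean>
Right (#3): <B|clean|clean>
Right (#4): <B|clean|clean>
Suck (#5): <B|clean|clean>
Right (#6): <B|clean|clean>
Suck (#7): <B|clean|clean>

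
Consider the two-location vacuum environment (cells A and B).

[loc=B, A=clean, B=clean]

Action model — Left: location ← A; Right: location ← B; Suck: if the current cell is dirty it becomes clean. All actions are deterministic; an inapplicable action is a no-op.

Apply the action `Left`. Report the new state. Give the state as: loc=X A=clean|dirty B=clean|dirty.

start: loc=B A=clean B=clean
step 1/1 (Left): loc=A A=clean B=clean

loc=A A=clean B=clean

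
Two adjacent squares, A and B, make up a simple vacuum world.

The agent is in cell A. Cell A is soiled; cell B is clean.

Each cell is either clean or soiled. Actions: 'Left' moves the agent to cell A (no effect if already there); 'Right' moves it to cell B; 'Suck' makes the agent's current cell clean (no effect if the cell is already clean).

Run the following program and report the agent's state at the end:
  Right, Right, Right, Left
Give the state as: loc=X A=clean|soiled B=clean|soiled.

loc=A A=soiled B=clean

t=1 Right ⇒ loc=B A=soiled B=clean
t=2 Right ⇒ loc=B A=soiled B=clean
t=3 Right ⇒ loc=B A=soiled B=clean
t=4 Left ⇒ loc=A A=soiled B=clean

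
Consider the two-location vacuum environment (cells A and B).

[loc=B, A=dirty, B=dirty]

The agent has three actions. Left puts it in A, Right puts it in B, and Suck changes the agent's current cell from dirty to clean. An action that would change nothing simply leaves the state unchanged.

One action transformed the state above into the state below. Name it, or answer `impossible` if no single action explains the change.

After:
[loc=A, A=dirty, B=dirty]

Left

try  Left: in A — A dirty, B dirty  ← match
try Right: in B — A dirty, B dirty
try  Suck: in B — A dirty, B clean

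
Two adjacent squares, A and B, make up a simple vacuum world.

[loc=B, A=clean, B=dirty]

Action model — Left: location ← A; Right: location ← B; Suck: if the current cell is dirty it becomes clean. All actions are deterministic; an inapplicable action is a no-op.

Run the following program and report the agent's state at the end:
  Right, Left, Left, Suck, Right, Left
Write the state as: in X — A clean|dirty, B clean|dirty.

in A — A clean, B dirty

[1] after Right: in B — A clean, B dirty
[2] after Left: in A — A clean, B dirty
[3] after Left: in A — A clean, B dirty
[4] after Suck: in A — A clean, B dirty
[5] after Right: in B — A clean, B dirty
[6] after Left: in A — A clean, B dirty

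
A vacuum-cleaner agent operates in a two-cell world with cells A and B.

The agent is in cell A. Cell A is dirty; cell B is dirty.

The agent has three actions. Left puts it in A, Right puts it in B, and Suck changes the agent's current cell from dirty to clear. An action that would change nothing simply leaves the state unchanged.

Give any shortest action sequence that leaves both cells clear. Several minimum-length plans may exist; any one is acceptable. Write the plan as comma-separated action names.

Suck, Right, Suck

1) do Suck; now (A; A:clear, B:dirty)
2) do Right; now (B; A:clear, B:dirty)
3) do Suck; now (B; A:clear, B:clear)
min 3: Suck A + move + Suck B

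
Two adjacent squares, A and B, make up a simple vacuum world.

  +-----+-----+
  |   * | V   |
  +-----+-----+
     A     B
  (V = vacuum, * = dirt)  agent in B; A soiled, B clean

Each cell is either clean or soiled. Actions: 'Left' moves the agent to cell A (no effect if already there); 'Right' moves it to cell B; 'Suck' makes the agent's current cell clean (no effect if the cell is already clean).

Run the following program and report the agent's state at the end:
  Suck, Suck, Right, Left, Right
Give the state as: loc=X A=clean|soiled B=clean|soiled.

loc=B A=soiled B=clean

t=1 Suck ⇒ loc=B A=soiled B=clean
t=2 Suck ⇒ loc=B A=soiled B=clean
t=3 Right ⇒ loc=B A=soiled B=clean
t=4 Left ⇒ loc=A A=soiled B=clean
t=5 Right ⇒ loc=B A=soiled B=clean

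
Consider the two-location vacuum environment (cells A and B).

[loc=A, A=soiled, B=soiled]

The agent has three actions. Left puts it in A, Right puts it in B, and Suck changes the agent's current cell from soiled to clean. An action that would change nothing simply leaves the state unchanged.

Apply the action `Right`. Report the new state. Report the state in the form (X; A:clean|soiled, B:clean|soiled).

(B; A:soiled, B:soiled)

start: (A; A:soiled, B:soiled)
1) do Right; now (B; A:soiled, B:soiled)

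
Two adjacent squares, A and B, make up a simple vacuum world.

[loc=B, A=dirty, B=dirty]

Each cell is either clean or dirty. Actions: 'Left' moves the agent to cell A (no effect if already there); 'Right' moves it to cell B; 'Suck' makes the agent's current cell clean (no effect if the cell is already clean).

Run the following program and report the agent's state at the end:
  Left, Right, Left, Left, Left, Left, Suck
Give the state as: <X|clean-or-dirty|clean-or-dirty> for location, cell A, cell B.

<A|clean|dirty>

t=1 Left ⇒ <A|dirty|dirty>
t=2 Right ⇒ <B|dirty|dirty>
t=3 Left ⇒ <A|dirty|dirty>
t=4 Left ⇒ <A|dirty|dirty>
t=5 Left ⇒ <A|dirty|dirty>
t=6 Left ⇒ <A|dirty|dirty>
t=7 Suck ⇒ <A|clean|dirty>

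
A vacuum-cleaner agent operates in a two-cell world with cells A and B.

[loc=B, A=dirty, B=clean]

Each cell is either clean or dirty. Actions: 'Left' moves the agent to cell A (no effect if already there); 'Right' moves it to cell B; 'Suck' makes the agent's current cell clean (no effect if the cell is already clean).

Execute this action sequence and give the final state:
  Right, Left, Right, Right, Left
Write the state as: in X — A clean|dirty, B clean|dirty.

step 1/5 (Right): in B — A dirty, B clean
step 2/5 (Left): in A — A dirty, B clean
step 3/5 (Right): in B — A dirty, B clean
step 4/5 (Right): in B — A dirty, B clean
step 5/5 (Left): in A — A dirty, B clean

in A — A dirty, B clean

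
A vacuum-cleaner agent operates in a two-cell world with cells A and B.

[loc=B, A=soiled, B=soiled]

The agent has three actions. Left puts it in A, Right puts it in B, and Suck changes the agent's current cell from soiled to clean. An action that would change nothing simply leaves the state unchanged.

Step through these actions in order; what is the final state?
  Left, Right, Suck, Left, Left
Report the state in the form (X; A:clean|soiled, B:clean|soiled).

Left (#1): (A; A:soiled, B:soiled)
Right (#2): (B; A:soiled, B:soiled)
Suck (#3): (B; A:soiled, B:clean)
Left (#4): (A; A:soiled, B:clean)
Left (#5): (A; A:soiled, B:clean)

(A; A:soiled, B:clean)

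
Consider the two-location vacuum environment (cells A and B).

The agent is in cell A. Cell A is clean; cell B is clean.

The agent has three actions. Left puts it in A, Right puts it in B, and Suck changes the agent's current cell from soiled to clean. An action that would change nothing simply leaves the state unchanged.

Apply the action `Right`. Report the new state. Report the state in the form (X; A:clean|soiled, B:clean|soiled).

(B; A:clean, B:clean)

start: (A; A:clean, B:clean)
Right (#1): (B; A:clean, B:clean)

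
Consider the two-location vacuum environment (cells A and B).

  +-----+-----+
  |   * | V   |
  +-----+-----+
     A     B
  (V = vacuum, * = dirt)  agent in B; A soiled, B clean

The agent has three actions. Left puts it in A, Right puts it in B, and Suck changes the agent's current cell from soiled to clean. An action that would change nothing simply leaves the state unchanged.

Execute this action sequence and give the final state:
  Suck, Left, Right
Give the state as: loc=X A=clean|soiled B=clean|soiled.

1) do Suck; now loc=B A=soiled B=clean
2) do Left; now loc=A A=soiled B=clean
3) do Right; now loc=B A=soiled B=clean

loc=B A=soiled B=clean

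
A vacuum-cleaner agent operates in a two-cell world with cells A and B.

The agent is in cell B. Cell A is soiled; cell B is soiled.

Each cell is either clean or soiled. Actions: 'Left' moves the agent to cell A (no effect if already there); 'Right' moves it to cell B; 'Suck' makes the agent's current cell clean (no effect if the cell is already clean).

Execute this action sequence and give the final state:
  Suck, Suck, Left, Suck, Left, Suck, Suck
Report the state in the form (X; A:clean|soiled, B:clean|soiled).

(A; A:clean, B:clean)

t=1 Suck ⇒ (B; A:soiled, B:clean)
t=2 Suck ⇒ (B; A:soiled, B:clean)
t=3 Left ⇒ (A; A:soiled, B:clean)
t=4 Suck ⇒ (A; A:clean, B:clean)
t=5 Left ⇒ (A; A:clean, B:clean)
t=6 Suck ⇒ (A; A:clean, B:clean)
t=7 Suck ⇒ (A; A:clean, B:clean)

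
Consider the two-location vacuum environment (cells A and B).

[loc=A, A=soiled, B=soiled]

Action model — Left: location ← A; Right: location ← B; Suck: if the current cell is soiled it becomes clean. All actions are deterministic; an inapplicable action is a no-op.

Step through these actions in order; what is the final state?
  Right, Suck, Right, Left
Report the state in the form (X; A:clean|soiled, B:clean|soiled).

(A; A:soiled, B:clean)

t=1 Right ⇒ (B; A:soiled, B:soiled)
t=2 Suck ⇒ (B; A:soiled, B:clean)
t=3 Right ⇒ (B; A:soiled, B:clean)
t=4 Left ⇒ (A; A:soiled, B:clean)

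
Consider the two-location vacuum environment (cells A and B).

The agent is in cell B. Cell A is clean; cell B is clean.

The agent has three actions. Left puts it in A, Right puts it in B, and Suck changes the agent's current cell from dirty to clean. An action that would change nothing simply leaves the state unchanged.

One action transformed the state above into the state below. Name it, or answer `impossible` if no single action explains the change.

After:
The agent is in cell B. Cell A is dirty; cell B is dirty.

try  Left: (A; A:clean, B:clean)
try Right: (B; A:clean, B:clean)
try  Suck: (B; A:clean, B:clean)
no single action produces the after-state

impossible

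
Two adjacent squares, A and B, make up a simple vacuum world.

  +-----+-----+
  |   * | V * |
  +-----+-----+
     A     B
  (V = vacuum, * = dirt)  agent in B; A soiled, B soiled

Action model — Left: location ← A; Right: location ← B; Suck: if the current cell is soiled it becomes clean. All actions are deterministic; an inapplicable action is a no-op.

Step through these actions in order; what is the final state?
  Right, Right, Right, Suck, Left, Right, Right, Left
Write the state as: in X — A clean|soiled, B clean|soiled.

Right (#1): in B — A soiled, B soiled
Right (#2): in B — A soiled, B soiled
Right (#3): in B — A soiled, B soiled
Suck (#4): in B — A soiled, B clean
Left (#5): in A — A soiled, B clean
Right (#6): in B — A soiled, B clean
Right (#7): in B — A soiled, B clean
Left (#8): in A — A soiled, B clean

in A — A soiled, B clean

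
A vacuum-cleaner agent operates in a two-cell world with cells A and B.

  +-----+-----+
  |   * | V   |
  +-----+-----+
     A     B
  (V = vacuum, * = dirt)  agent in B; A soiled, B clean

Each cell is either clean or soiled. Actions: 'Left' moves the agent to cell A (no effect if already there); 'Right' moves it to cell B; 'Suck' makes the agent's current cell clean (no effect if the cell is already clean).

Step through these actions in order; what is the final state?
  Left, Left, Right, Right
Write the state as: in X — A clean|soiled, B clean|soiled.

in B — A soiled, B clean

1. Left → in A — A soiled, B clean
2. Left → in A — A soiled, B clean
3. Right → in B — A soiled, B clean
4. Right → in B — A soiled, B clean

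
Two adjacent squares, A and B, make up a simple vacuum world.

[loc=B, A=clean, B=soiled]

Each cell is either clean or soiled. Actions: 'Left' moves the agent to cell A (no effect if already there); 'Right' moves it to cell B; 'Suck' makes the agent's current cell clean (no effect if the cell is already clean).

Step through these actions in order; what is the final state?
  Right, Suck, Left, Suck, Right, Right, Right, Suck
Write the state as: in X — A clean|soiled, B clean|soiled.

in B — A clean, B clean

1. Right → in B — A clean, B soiled
2. Suck → in B — A clean, B clean
3. Left → in A — A clean, B clean
4. Suck → in A — A clean, B clean
5. Right → in B — A clean, B clean
6. Right → in B — A clean, B clean
7. Right → in B — A clean, B clean
8. Suck → in B — A clean, B clean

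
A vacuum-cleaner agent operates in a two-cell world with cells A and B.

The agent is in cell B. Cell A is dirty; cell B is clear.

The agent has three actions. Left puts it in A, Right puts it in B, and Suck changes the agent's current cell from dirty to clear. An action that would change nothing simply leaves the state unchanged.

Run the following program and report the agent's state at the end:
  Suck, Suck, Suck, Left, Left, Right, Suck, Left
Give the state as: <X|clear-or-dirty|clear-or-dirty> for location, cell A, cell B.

t=1 Suck ⇒ <B|dirty|clear>
t=2 Suck ⇒ <B|dirty|clear>
t=3 Suck ⇒ <B|dirty|clear>
t=4 Left ⇒ <A|dirty|clear>
t=5 Left ⇒ <A|dirty|clear>
t=6 Right ⇒ <B|dirty|clear>
t=7 Suck ⇒ <B|dirty|clear>
t=8 Left ⇒ <A|dirty|clear>

<A|dirty|clear>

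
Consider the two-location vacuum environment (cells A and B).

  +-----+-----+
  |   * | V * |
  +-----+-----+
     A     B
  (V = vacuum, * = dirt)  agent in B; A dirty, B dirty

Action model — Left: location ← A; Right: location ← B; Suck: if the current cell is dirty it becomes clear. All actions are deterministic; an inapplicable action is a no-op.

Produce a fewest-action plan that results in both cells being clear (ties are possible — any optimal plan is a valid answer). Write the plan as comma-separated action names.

Suck, Left, Suck

step 1/3 (Suck): loc=B A=dirty B=clear
step 2/3 (Left): loc=A A=dirty B=clear
step 3/3 (Suck): loc=A A=clear B=clear
min 3: Suck B + move + Suck A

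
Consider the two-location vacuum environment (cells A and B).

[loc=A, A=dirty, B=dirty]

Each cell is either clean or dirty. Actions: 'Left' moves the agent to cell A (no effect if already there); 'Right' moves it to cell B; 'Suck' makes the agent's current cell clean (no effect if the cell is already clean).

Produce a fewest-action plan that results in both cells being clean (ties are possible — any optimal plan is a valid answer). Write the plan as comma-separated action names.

1. Suck → (A; A:clean, B:dirty)
2. Right → (B; A:clean, B:dirty)
3. Suck → (B; A:clean, B:clean)
min 3: Suck A + move + Suck B

Suck, Right, Suck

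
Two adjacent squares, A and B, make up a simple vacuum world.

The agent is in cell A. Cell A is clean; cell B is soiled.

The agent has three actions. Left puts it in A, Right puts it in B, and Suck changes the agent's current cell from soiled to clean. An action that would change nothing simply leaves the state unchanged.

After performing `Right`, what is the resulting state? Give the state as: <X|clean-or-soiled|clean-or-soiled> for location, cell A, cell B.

start: <A|clean|soiled>
step 1/1 (Right): <B|clean|soiled>

<B|clean|soiled>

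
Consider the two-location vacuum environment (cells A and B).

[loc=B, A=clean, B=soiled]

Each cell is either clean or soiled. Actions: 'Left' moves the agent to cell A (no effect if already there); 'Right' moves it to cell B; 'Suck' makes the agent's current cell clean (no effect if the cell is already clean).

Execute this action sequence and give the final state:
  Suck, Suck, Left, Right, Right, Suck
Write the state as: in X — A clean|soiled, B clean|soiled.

in B — A clean, B clean

Suck (#1): in B — A clean, B clean
Suck (#2): in B — A clean, B clean
Left (#3): in A — A clean, B clean
Right (#4): in B — A clean, B clean
Right (#5): in B — A clean, B clean
Suck (#6): in B — A clean, B clean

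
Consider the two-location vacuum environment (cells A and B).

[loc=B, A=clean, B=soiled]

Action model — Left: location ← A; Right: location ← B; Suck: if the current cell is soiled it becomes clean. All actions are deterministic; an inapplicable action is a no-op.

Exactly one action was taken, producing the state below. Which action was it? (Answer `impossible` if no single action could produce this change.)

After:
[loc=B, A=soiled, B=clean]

try  Left: (A; A:clean, B:soiled)
try Right: (B; A:clean, B:soiled)
try  Suck: (B; A:clean, B:clean)
no single action produces the after-state

impossible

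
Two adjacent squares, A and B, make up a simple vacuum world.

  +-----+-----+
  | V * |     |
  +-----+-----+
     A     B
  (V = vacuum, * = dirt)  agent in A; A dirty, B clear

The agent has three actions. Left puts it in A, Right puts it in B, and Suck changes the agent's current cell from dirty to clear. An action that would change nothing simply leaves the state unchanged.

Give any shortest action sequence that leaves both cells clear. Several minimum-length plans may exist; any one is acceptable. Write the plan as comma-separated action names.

1. Suck → <A|clear|clear>
min 1: A is dirty, one Suck

Suck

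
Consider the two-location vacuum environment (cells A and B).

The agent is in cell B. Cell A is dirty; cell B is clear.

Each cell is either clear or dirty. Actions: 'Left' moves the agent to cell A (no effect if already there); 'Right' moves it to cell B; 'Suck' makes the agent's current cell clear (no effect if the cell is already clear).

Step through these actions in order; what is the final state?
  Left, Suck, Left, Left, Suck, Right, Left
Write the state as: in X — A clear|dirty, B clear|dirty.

Left (#1): in A — A dirty, B clear
Suck (#2): in A — A clear, B clear
Left (#3): in A — A clear, B clear
Left (#4): in A — A clear, B clear
Suck (#5): in A — A clear, B clear
Right (#6): in B — A clear, B clear
Left (#7): in A — A clear, B clear

in A — A clear, B clear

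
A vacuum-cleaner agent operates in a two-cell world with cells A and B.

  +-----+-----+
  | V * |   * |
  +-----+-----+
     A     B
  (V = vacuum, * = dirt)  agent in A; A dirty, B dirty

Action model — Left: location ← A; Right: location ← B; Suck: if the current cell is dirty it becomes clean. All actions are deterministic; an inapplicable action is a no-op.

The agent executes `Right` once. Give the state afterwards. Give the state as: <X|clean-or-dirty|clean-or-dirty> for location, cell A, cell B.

start: <A|dirty|dirty>
step 1/1 (Right): <B|dirty|dirty>

<B|dirty|dirty>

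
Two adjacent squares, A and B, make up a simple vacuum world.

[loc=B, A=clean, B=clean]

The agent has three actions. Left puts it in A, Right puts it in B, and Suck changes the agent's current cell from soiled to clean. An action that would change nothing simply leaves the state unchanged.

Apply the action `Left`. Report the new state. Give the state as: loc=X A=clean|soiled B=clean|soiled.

loc=A A=clean B=clean

start: loc=B A=clean B=clean
Left (#1): loc=A A=clean B=clean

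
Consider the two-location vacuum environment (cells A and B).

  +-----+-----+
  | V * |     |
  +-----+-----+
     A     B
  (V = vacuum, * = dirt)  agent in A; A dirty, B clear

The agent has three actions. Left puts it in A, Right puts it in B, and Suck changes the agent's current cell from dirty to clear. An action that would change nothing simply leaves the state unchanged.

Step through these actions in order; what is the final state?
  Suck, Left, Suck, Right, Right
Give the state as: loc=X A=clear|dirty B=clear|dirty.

step 1/5 (Suck): loc=A A=clear B=clear
step 2/5 (Left): loc=A A=clear B=clear
step 3/5 (Suck): loc=A A=clear B=clear
step 4/5 (Right): loc=B A=clear B=clear
step 5/5 (Right): loc=B A=clear B=clear

loc=B A=clear B=clear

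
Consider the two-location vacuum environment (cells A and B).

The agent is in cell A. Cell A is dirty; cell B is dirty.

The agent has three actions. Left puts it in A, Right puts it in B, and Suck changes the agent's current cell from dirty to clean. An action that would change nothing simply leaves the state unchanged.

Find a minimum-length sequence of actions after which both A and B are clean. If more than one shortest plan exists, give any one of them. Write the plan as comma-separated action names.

Suck (#1): loc=A A=clean B=dirty
Right (#2): loc=B A=clean B=dirty
Suck (#3): loc=B A=clean B=clean
min 3: Suck A + move + Suck B

Suck, Right, Suck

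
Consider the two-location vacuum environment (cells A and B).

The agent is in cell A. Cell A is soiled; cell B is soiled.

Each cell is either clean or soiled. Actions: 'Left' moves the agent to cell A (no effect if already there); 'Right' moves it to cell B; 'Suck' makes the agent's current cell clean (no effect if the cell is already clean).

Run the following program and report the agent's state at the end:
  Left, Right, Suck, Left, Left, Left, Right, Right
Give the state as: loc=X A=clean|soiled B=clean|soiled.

Left (#1): loc=A A=soiled B=soiled
Right (#2): loc=B A=soiled B=soiled
Suck (#3): loc=B A=soiled B=clean
Left (#4): loc=A A=soiled B=clean
Left (#5): loc=A A=soiled B=clean
Left (#6): loc=A A=soiled B=clean
Right (#7): loc=B A=soiled B=clean
Right (#8): loc=B A=soiled B=clean

loc=B A=soiled B=clean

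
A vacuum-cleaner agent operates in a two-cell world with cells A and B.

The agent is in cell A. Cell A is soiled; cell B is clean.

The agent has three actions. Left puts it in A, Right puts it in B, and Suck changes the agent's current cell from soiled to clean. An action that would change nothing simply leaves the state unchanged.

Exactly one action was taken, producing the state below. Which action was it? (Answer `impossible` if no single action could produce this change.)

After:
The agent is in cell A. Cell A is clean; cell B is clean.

try  Left: (A; A:soiled, B:clean)
try Right: (B; A:soiled, B:clean)
try  Suck: (A; A:clean, B:clean)  ← match

Suck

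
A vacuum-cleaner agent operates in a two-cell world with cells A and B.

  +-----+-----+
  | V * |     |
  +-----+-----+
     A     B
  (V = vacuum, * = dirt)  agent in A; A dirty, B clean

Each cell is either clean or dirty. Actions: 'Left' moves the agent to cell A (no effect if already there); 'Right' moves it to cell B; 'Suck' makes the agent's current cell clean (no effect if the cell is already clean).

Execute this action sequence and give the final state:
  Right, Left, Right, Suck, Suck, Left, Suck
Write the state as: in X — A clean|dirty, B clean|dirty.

Right (#1): in B — A dirty, B clean
Left (#2): in A — A dirty, B clean
Right (#3): in B — A dirty, B clean
Suck (#4): in B — A dirty, B clean
Suck (#5): in B — A dirty, B clean
Left (#6): in A — A dirty, B clean
Suck (#7): in A — A clean, B clean

in A — A clean, B clean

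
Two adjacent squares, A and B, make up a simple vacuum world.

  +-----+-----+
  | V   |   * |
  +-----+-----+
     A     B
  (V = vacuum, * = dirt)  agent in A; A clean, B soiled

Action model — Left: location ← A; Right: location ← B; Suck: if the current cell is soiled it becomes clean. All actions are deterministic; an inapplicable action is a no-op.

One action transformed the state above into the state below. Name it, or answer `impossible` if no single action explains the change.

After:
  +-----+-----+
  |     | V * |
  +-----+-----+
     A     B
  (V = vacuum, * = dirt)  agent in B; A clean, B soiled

try  Left: <A|clean|soiled>
try Right: <B|clean|soiled>  ← match
try  Suck: <A|clean|soiled>

Right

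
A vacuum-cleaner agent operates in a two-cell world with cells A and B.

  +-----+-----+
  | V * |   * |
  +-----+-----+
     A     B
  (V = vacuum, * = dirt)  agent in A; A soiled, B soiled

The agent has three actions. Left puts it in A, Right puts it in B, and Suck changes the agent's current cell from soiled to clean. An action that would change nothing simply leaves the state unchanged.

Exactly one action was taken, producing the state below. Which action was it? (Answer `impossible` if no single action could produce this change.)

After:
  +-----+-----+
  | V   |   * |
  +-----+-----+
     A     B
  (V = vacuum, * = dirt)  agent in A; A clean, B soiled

Suck

try  Left: loc=A A=soiled B=soiled
try Right: loc=B A=soiled B=soiled
try  Suck: loc=A A=clean B=soiled  ← match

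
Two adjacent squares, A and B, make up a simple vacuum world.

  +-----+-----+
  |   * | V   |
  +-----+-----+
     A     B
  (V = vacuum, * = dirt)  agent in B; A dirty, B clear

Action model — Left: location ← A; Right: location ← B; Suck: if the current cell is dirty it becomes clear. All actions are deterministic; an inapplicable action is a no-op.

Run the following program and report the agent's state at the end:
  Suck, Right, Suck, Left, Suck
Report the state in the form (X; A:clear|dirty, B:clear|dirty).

(A; A:clear, B:clear)

[1] after Suck: (B; A:dirty, B:clear)
[2] after Right: (B; A:dirty, B:clear)
[3] after Suck: (B; A:dirty, B:clear)
[4] after Left: (A; A:dirty, B:clear)
[5] after Suck: (A; A:clear, B:clear)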